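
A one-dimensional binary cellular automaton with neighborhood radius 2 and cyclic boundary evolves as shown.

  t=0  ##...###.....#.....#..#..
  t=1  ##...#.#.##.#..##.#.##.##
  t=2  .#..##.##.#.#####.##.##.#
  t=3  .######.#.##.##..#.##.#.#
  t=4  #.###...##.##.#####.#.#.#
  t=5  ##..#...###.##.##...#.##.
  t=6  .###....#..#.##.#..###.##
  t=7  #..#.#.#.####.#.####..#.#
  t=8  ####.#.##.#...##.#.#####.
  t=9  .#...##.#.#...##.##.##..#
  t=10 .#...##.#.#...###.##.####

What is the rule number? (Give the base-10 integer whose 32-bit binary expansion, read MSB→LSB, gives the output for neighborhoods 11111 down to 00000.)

2587736805

  ##### -> #   bit 31 = 1  t=2,i=14
  ####. -> .   bit 30 = 0  t=1,i=0
  ###.# -> .   bit 29 = 0  t=2,i=16
  ###.. -> #   bit 28 = 1  t=0,i=7
  ##.## -> #   bit 27 = 1  t=1,i=22
  ##.#. -> .   bit 26 = 0  t=1,i=11
  ##..# -> #   bit 25 = 1  t=3,i=15
  ##... -> .   bit 24 = 0  t=0,i=2
  #.### -> .   bit 23 = 0  t=1,i=23
  #.##. -> .   bit 22 = 0  t=1,i=9
  #.#.# -> #   bit 21 = 1  t=1,i=7
  #.#.. -> #   bit 20 = 1  t=1,i=12
  #..## -> #   bit 19 = 1  t=0,i=24
  #..#. -> #   bit 18 = 1  t=0,i=21
  #...# -> .   bit 17 = 0  t=0,i=3
  #.... -> #   bit 16 = 1  t=0,i=9
  .#### -> #   bit 15 = 1  t=1,i=24
  .###. -> .   bit 14 = 0  t=0,i=6
  .##.# -> #   bit 13 = 1  t=1,i=10
  .##.. -> #   bit 12 = 1  t=0,i=1
  .#.## -> #   bit 11 = 1  t=1,i=8
  .#.#. -> .   bit 10 = 0  t=1,i=6
  .#..# -> #   bit 9 = 1  t=0,i=20
  .#... -> .   bit 8 = 0  t=0,i=14
  ..### -> #   bit 7 = 1  t=0,i=5
  ..##. -> #   bit 6 = 1  t=0,i=0
  ..#.# -> #   bit 5 = 1  t=1,i=5
  ..#.. -> .   bit 4 = 0  t=0,i=13
  ...## -> .   bit 3 = 0  t=0,i=4
  ...#. -> #   bit 2 = 1  t=0,i=12
  ....# -> .   bit 1 = 0  t=0,i=11
  ..... -> #   bit 0 = 1  t=0,i=10
  bits 10011010001111011011101011100101 = 2587736805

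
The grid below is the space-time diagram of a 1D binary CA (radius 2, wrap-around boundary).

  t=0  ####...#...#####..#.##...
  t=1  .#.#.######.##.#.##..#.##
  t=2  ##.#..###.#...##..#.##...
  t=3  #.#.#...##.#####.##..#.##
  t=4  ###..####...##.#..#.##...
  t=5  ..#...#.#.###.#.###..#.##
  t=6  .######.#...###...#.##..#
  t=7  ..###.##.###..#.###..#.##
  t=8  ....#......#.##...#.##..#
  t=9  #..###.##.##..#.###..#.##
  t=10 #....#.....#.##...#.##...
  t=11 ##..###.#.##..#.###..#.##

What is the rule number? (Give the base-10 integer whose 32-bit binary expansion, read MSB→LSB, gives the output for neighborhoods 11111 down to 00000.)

  #####|#  b31=1 t=0,i=13
  ####.|.  b30=0 t=0,i=2
  ###.#|#  b29=1 t=1,i=10
  ###..|#  b28=1 t=0,i=3
  ##.##|.  b27=0 t=1,i=11
  ##.#.|#  b26=1 t=1,i=0
  ##..#|.  b25=0 t=0,i=16
  ##...|.  b24=0 t=0,i=4
  #.###|.  b23=0 t=1,i=5
  #.##.|.  b22=0 t=0,i=20
  #.#.#|#  b21=1 t=1,i=1
  #.#..|.  b20=0 t=2,i=3
  #..##|.  b19=0 t=2,i=5
  #..#.|#  b18=1 t=0,i=17
  #...#|#  b17=1 t=0,i=5
  #....|.  b16=0 t=8,i=1
  .####|#  b15=1 t=0,i=1
  .###.|.  b14=0 t=2,i=7
  .##.#|.  b13=0 t=1,i=13
  .##..|#  b12=1 t=0,i=21
  .#.##|.  b11=0 t=0,i=19
  .#.#.|.  b10=0 t=1,i=2
  .#..#|#  b9=1 t=2,i=4
  .#...|#  b8=1 t=0,i=8
  ..###|.  b7=0 t=0,i=0
  ..##.|#  b6=1 t=2,i=0
  ..#.#|#  b5=1 t=0,i=18
  ..#..|#  b4=1 t=0,i=7
  ...##|#  b3=1 t=0,i=10
  ...#.|#  b2=1 t=0,i=6
  ....#|.  b1=0 t=8,i=2
  .....|#  b0=1 t=8,i=7
  bits 10110100001001101001001101111101 = 3022427005

3022427005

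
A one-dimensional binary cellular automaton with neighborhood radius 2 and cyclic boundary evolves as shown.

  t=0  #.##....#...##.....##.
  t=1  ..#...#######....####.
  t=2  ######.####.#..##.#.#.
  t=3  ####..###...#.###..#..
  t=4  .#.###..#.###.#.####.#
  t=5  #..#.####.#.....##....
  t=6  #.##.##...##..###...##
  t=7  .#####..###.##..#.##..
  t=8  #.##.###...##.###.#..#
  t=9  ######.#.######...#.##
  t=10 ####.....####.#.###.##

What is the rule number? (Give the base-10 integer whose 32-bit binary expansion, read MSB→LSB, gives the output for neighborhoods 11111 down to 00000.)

  nb #####: next=#  (t=1,i=8, bit31=1)
  nb ####.: next=.  (t=1,i=11, bit30=0)
  nb ###.#: next=.  (t=2,i=5, bit29=0)
  nb ###..: next=#  (t=1,i=12, bit28=1)
  nb ##.##: next=#  (t=2,i=6, bit27=1)
  nb ##.#.: next=.  (t=0,i=21, bit26=0)
  nb ##..#: next=#  (t=3,i=4, bit25=1)
  nb ##...: next=.  (t=0,i=4, bit24=0)
  nb #.###: next=#  (t=2,i=0, bit23=1)
  nb #.##.: next=#  (t=0,i=2, bit22=1)
  nb #.#.#: next=.  (t=0,i=0, bit21=0)
  nb #.#..: next=#  (t=2,i=12, bit20=1)
  nb #..##: next=#  (t=2,i=14, bit19=1)
  nb #..#.: next=#  (t=3,i=18, bit18=1)
  nb #...#: next=#  (t=0,i=10, bit17=1)
  nb #....: next=.  (t=0,i=5, bit16=0)
  nb .####: next=#  (t=1,i=7, bit15=1)
  nb .###.: next=.  (t=3,i=7, bit14=0)
  nb .##.#: next=#  (t=0,i=20, bit13=1)
  nb .##..: next=.  (t=0,i=3, bit12=0)
  nb .#.##: next=.  (t=0,i=1, bit11=0)
  nb .#.#.: next=#  (t=2,i=19, bit10=1)
  nb .#..#: next=.  (t=2,i=13, bit9=0)
  nb .#...: next=#  (t=0,i=9, bit8=1)
  nb ..###: next=.  (t=1,i=6, bit7=0)
  nb ..##.: next=#  (t=0,i=12, bit6=1)
  nb ..#.#: next=#  (t=3,i=12, bit5=1)
  nb ..#..: next=#  (t=0,i=8, bit4=1)
  nb ...##: next=#  (t=0,i=11, bit3=1)
  nb ...#.: next=#  (t=0,i=7, bit2=1)
  nb ....#: next=#  (t=0,i=6, bit1=1)
  nb .....: next=.  (t=0,i=16, bit0=0)
  bits 10011010110111101010010101111110 = 2598282622

2598282622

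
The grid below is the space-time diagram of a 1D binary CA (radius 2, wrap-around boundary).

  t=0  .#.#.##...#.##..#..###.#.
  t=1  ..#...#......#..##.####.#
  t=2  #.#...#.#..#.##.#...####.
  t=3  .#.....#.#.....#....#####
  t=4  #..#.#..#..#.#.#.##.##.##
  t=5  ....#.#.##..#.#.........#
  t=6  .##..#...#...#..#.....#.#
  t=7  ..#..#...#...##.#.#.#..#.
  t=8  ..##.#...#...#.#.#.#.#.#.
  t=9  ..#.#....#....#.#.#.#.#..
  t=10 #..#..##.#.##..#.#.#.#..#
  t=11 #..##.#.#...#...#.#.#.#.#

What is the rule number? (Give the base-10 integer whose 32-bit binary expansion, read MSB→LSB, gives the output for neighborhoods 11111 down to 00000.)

1677842130

  ##### -> .   bit 31 = 0  t=3,i=22
  ####. -> #   bit 30 = 1  t=1,i=21
  ###.# -> #   bit 29 = 1  t=0,i=21
  ###.. -> .   bit 28 = 0  t=4,i=0
  ##.## -> .   bit 27 = 0  t=1,i=18
  ##.#. -> #   bit 26 = 1  t=0,i=22
  ##..# -> .   bit 25 = 0  t=0,i=14
  ##... -> .   bit 24 = 0  t=0,i=7
  #.### -> .   bit 23 = 0  t=1,i=19
  #.##. -> .   bit 22 = 0  t=0,i=5
  #.#.# -> .   bit 21 = 0  t=0,i=3
  #.#.. -> .   bit 20 = 0  t=0,i=23
  #..## -> .   bit 19 = 0  t=0,i=18
  #..#. -> .   bit 18 = 0  t=0,i=0
  #...# -> .   bit 17 = 0  t=0,i=8
  #.... -> #   bit 16 = 1  t=1,i=8
  .#### -> #   bit 15 = 1  t=1,i=20
  .###. -> #   bit 14 = 1  t=0,i=20
  .##.# -> .   bit 13 = 0  t=1,i=17
  .##.. -> #   bit 12 = 1  t=0,i=6
  .#.## -> .   bit 11 = 0  t=0,i=4
  .#.#. -> #   bit 10 = 1  t=0,i=2
  .#..# -> #   bit 9 = 1  t=0,i=17
  .#... -> .   bit 8 = 0  t=1,i=3
  ..### -> #   bit 7 = 1  t=0,i=19
  ..##. -> #   bit 6 = 1  t=1,i=16
  ..#.# -> .   bit 5 = 0  t=0,i=1
  ..#.. -> #   bit 4 = 1  t=0,i=16
  ...## -> .   bit 3 = 0  t=2,i=19
  ...#. -> .   bit 2 = 0  t=0,i=9
  ....# -> #   bit 1 = 1  t=1,i=11
  ..... -> .   bit 0 = 0  t=1,i=9
  bits 01100100000000011101011011010010 = 1677842130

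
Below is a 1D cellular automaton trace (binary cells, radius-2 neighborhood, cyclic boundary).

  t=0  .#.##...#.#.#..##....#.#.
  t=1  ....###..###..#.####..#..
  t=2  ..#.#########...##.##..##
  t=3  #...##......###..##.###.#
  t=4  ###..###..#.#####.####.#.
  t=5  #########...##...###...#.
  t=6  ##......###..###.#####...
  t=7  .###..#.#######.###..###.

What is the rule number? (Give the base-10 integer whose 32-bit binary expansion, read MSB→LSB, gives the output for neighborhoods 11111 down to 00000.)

  [31] ##### => .  t=2,i=6
  [30] ####. => .  t=1,i=18
  [29] ###.# => .  t=3,i=22
  [28] ###.. => #  t=1,i=6
  [27] ##.## => #  t=2,i=18
  [26] ##.#. => .  t=4,i=22
  [25] ##..# => #  t=1,i=7
  [24] ##... => #  t=0,i=5
  [23] #.### => #  t=1,i=16
  [22] #.##. => .  t=0,i=3
  [21] #.#.# => #  t=0,i=10
  [20] #.#.. => .  t=0,i=12
  [19] #..## => #  t=0,i=14
  [18] #..#. => .  t=0,i=0
  [17] #...# => #  t=0,i=6
  [16] #.... => #  t=0,i=18
  [15] .#### => #  t=1,i=17
  [14] .###. => #  t=1,i=5
  [13] .##.# => #  t=2,i=17
  [12] .##.. => #  t=0,i=4
  [11] .#.## => .  t=0,i=2
  [10] .#.#. => #  t=0,i=9
  [9] .#..# => .  t=0,i=13
  [8] .#... => #  t=1,i=23
  [7] ..### => #  t=1,i=4
  [6] ..##. => .  t=0,i=15
  [5] ..#.# => .  t=0,i=1
  [4] ..#.. => .  t=1,i=22
  [3] ...## => .  t=1,i=3
  [2] ...#. => .  t=0,i=7
  [1] ....# => #  t=0,i=19
  [0] ..... => .  t=1,i=0
  bits 00011011101010111111010110000010 = 464254338

464254338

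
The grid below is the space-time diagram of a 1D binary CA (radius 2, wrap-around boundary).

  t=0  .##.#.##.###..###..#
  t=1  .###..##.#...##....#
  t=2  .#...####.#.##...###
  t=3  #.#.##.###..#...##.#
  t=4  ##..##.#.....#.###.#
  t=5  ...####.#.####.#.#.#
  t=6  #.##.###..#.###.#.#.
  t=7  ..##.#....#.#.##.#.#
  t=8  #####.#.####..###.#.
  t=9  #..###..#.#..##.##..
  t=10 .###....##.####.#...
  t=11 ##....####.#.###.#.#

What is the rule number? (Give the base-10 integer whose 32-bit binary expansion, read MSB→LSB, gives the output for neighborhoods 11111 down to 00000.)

1690839023

  #####|.  b31=0 t=8,i=2
  ####.|#  b30=1 t=2,i=7
  ###.#|#  b29=1 t=2,i=8
  ###..|.  b28=0 t=0,i=11
  ##.##|.  b27=0 t=0,i=8
  ##.#.|#  b26=1 t=0,i=3
  ##..#|.  b25=0 t=0,i=12
  ##...|.  b24=0 t=1,i=15
  #.###|#  b23=1 t=0,i=9
  #.##.|#  b22=1 t=0,i=1
  #.#.#|.  b21=0 t=0,i=4
  #.#..|.  b20=0 t=1,i=9
  #..##|#  b19=1 t=0,i=13
  #..#.|.  b18=0 t=0,i=18
  #...#|.  b17=0 t=1,i=11
  #....|.  b16=0 t=1,i=16
  .####|.  b15=0 t=2,i=6
  .###.|.  b14=0 t=0,i=10
  .##.#|#  b13=1 t=0,i=2
  .##..|.  b12=0 t=1,i=14
  .#.##|.  b11=0 t=0,i=0
  .#.#.|#  b10=1 t=5,i=16
  .#..#|#  b9=1 t=7,i=0
  .#...|#  b8=1 t=1,i=10
  ..###|#  b7=1 t=0,i=14
  ..##.|#  b6=1 t=1,i=6
  ..#.#|#  b5=1 t=0,i=19
  ..#..|.  b4=0 t=3,i=12
  ...##|#  b3=1 t=1,i=12
  ...#.|#  b2=1 t=1,i=18
  ....#|#  b1=1 t=1,i=17
  .....|#  b0=1 t=4,i=10
  bits 01100100110010000010011111101111 = 1690839023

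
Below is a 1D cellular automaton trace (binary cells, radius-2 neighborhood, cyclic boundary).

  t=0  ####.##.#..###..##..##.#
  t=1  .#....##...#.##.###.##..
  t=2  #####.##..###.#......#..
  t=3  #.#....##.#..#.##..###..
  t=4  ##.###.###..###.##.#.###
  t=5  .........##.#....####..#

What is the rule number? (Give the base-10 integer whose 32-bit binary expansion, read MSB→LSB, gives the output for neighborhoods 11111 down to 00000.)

  [31] ##### => #  t=0,i=1
  [30] ####. => .  t=0,i=2
  [29] ###.# => .  t=0,i=3
  [28] ###.. => #  t=0,i=13
  [27] ##.## => .  t=0,i=4
  [26] ##.#. => #  t=0,i=7
  [25] ##..# => #  t=0,i=14
  [24] ##... => .  t=1,i=8
  [23] #.### => .  t=0,i=23
  [22] #.##. => .  t=0,i=5
  [21] #.#.# => #  t=4,i=19
  [20] #.#.. => .  t=0,i=8
  [19] #..## => .  t=0,i=10
  [18] #..#. => #  t=3,i=12
  [17] #...# => .  t=1,i=9
  [16] #.... => #  t=1,i=3
  [15] .#### => .  t=0,i=0
  [14] .###. => .  t=0,i=12
  [13] .##.# => #  t=0,i=6
  [12] .##.. => #  t=0,i=17
  [11] .#.## => #  t=1,i=12
  [10] .#.#. => #  t=3,i=1
  [9] .#..# => .  t=0,i=9
  [8] .#... => #  t=1,i=2
  [7] ..### => #  t=0,i=11
  [6] ..##. => #  t=0,i=16
  [5] ..#.# => #  t=1,i=11
  [4] ..#.. => #  t=1,i=1
  [3] ...## => .  t=1,i=5
  [2] ...#. => #  t=1,i=0
  [1] ....# => #  t=1,i=4
  [0] ..... => .  t=2,i=17
  bits 10010110001001010011110111110110 = 2519023094

2519023094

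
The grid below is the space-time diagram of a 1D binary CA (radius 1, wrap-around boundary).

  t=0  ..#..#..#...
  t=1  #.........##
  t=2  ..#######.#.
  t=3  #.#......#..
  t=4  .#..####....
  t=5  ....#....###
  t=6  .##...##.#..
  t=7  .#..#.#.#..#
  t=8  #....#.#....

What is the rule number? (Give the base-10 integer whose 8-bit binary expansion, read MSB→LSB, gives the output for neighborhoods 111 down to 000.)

41

  ###|.  b7=0 t=1,i=11
  ##.|.  b6=0 t=1,i=0
  #.#|#  b5=1 t=2,i=9
  #..|.  b4=0 t=0,i=3
  .##|#  b3=1 t=1,i=10
  .#.|.  b2=0 t=0,i=2
  ..#|.  b1=0 t=0,i=1
  ...|#  b0=1 t=0,i=0
  bits 00101001 = 41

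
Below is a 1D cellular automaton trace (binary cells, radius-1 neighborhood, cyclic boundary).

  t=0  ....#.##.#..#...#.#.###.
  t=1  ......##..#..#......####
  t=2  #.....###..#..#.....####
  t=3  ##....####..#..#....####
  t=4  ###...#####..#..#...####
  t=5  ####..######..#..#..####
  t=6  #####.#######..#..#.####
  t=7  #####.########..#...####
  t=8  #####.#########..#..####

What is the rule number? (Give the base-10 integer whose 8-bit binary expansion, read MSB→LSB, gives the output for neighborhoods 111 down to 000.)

216

  ### -> #   bit 7 = 1  t=0,i=21
  ##. -> #   bit 6 = 1  t=0,i=7
  #.# -> .   bit 5 = 0  t=0,i=5
  #.. -> #   bit 4 = 1  t=0,i=10
  .## -> #   bit 3 = 1  t=0,i=6
  .#. -> .   bit 2 = 0  t=0,i=4
  ..# -> .   bit 1 = 0  t=0,i=3
  ... -> .   bit 0 = 0  t=0,i=0
  bits 11011000 = 216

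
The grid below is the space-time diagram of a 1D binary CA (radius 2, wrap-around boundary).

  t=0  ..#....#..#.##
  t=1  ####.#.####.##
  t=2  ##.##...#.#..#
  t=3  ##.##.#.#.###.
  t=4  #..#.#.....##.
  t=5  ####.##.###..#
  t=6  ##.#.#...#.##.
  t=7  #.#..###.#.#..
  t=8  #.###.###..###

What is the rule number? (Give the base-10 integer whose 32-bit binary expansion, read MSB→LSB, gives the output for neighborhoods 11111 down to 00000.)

  ##### -> #   bit 31 = 1  t=1,i=0
  ####. -> .   bit 30 = 0  t=1,i=2
  ###.# -> #   bit 29 = 1  t=1,i=3
  ###.. -> .   bit 28 = 0  t=5,i=10
  ##.## -> .   bit 27 = 0  t=1,i=11
  ##.#. -> #   bit 26 = 1  t=1,i=4
  ##..# -> #   bit 25 = 1  t=0,i=0
  ##... -> .   bit 24 = 0  t=2,i=5
  #.### -> .   bit 23 = 0  t=1,i=7
  #.##. -> #   bit 22 = 1  t=0,i=12
  #.#.# -> .   bit 21 = 0  t=1,i=5
  #.#.. -> #   bit 20 = 1  t=2,i=10
  #..## -> #   bit 19 = 1  t=2,i=12
  #..#. -> #   bit 18 = 1  t=0,i=1
  #...# -> #   bit 17 = 1  t=2,i=6
  #.... -> .   bit 16 = 0  t=0,i=4
  .#### -> #   bit 15 = 1  t=1,i=8
  .###. -> #   bit 14 = 1  t=2,i=0
  .##.# -> .   bit 13 = 0  t=3,i=1
  .##.. -> #   bit 12 = 1  t=0,i=13
  .#.## -> .   bit 11 = 0  t=0,i=11
  .#.#. -> .   bit 10 = 0  t=2,i=9
  .#..# -> #   bit 9 = 1  t=0,i=8
  .#... -> #   bit 8 = 1  t=0,i=3
  ..### -> .   bit 7 = 0  t=2,i=13
  ..##. -> .   bit 6 = 0  t=4,i=11
  ..#.# -> #   bit 5 = 1  t=0,i=10
  ..#.. -> #   bit 4 = 1  t=0,i=2
  ...## -> #   bit 3 = 1  t=4,i=10
  ...#. -> .   bit 2 = 0  t=0,i=6
  ....# -> #   bit 1 = 1  t=0,i=5
  ..... -> #   bit 0 = 1  t=4,i=8
  bits 10100110010111101101001100111011 = 2791232315

2791232315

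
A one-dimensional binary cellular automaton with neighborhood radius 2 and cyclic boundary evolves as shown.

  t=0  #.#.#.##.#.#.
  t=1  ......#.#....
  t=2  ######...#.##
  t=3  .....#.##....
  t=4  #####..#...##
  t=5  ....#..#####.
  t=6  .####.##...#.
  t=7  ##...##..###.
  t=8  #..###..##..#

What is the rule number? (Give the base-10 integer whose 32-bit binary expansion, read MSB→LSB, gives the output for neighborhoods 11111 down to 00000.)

474612191

  #####|.  b31=0 t=2,i=0
  ####.|.  b30=0 t=2,i=4
  ###.#|.  b29=0 t=6,i=4
  ###..|#  b28=1 t=2,i=5
  ##.##|#  b27=1 t=6,i=5
  ##.#.|#  b26=1 t=0,i=8
  ##..#|.  b25=0 t=4,i=5
  ##...|.  b24=0 t=2,i=6
  #.###|.  b23=0 t=2,i=11
  #.##.|#  b22=1 t=0,i=6
  #.#.#|.  b21=0 t=0,i=0
  #.#..|.  b20=0 t=1,i=8
  #..##|#  b19=1 t=5,i=6
  #..#.|.  b18=0 t=4,i=6
  #...#|#  b17=1 t=2,i=7
  #....|.  b16=0 t=1,i=10
  .####|.  b15=0 t=2,i=12
  .###.|.  b14=0 t=7,i=10
  .##.#|.  b13=0 t=0,i=7
  .##..|.  b12=0 t=3,i=8
  .#.##|.  b11=0 t=0,i=5
  .#.#.|.  b10=0 t=0,i=1
  .#..#|.  b9=0 t=5,i=5
  .#...|#  b8=1 t=1,i=9
  ..###|#  b7=1 t=4,i=11
  ..##.|#  b6=1 t=7,i=5
  ..#.#|.  b5=0 t=1,i=6
  ..#..|#  b4=1 t=4,i=7
  ...##|#  b3=1 t=4,i=10
  ...#.|#  b2=1 t=1,i=5
  ....#|#  b1=1 t=1,i=4
  .....|#  b0=1 t=1,i=0
  bits 00011100010010100000000111011111 = 474612191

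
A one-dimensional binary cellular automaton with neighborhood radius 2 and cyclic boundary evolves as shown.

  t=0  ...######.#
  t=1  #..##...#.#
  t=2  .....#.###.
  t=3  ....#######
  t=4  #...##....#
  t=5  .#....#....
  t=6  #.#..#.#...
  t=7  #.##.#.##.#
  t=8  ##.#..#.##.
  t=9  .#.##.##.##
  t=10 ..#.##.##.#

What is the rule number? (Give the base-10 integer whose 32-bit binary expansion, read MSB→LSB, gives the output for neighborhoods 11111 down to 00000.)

965798820

  ##### -> .   bit 31 = 0  t=0,i=5
  ####. -> .   bit 30 = 0  t=0,i=7
  ###.# -> #   bit 29 = 1  t=0,i=8
  ###.. -> #   bit 28 = 1  t=2,i=9
  ##.## -> #   bit 27 = 1  t=7,i=1
  ##.#. -> .   bit 26 = 0  t=0,i=9
  ##..# -> .   bit 25 = 0  t=1,i=1
  ##... -> #   bit 24 = 1  t=1,i=5
  #.### -> #   bit 23 = 1  t=2,i=7
  #.##. -> .   bit 22 = 0  t=1,i=10
  #.#.# -> .   bit 21 = 0  t=7,i=5
  #.#.. -> #   bit 20 = 1  t=0,i=10
  #..## -> .   bit 19 = 0  t=1,i=2
  #..#. -> .   bit 18 = 0  t=6,i=4
  #...# -> .   bit 17 = 0  t=0,i=1
  #.... -> .   bit 16 = 0  t=2,i=0
  .#### -> #   bit 15 = 1  t=0,i=4
  .###. -> #   bit 14 = 1  t=2,i=8
  .##.# -> #   bit 13 = 1  t=7,i=0
  .##.. -> .   bit 12 = 0  t=1,i=0
  .#.## -> #   bit 11 = 1  t=1,i=9
  .#.#. -> .   bit 10 = 0  t=6,i=1
  .#..# -> #   bit 9 = 1  t=6,i=3
  .#... -> #   bit 8 = 1  t=0,i=0
  ..### -> #   bit 7 = 1  t=0,i=3
  ..##. -> .   bit 6 = 0  t=1,i=3
  ..#.# -> #   bit 5 = 1  t=1,i=8
  ..#.. -> .   bit 4 = 0  t=5,i=1
  ...## -> .   bit 3 = 0  t=0,i=2
  ...#. -> #   bit 2 = 1  t=1,i=7
  ....# -> .   bit 1 = 0  t=2,i=3
  ..... -> .   bit 0 = 0  t=2,i=1
  bits 00111001100100001110101110100100 = 965798820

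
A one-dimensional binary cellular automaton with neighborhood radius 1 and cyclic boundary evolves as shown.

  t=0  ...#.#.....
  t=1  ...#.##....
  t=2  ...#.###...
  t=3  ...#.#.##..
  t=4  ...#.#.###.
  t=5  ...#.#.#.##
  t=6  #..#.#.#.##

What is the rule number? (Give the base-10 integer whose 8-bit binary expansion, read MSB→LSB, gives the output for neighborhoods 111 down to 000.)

92

  ### -> .   bit 7 = 0  t=2,i=6
  ##. -> #   bit 6 = 1  t=1,i=6
  #.# -> .   bit 5 = 0  t=0,i=4
  #.. -> #   bit 4 = 1  t=0,i=6
  .## -> #   bit 3 = 1  t=1,i=5
  .#. -> #   bit 2 = 1  t=0,i=3
  ..# -> .   bit 1 = 0  t=0,i=2
  ... -> .   bit 0 = 0  t=0,i=0
  bits 01011100 = 92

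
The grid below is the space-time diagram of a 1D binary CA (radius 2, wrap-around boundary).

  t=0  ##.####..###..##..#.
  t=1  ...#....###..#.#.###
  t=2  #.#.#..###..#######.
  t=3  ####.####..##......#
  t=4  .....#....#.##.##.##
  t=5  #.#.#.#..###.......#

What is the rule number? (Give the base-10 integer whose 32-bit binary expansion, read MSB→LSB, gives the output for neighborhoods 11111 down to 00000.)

  ##### -> .   bit 31 = 0  t=2,i=14
  ####. -> .   bit 30 = 0  t=0,i=5
  ###.# -> .   bit 29 = 0  t=2,i=18
  ###.. -> .   bit 28 = 0  t=0,i=6
  ##.## -> .   bit 27 = 0  t=0,i=2
  ##.#. -> #   bit 26 = 1  t=2,i=19
  ##..# -> .   bit 25 = 0  t=0,i=7
  ##... -> #   bit 24 = 1  t=1,i=0
  #.### -> #   bit 23 = 1  t=0,i=3
  #.##. -> .   bit 22 = 0  t=0,i=0
  #.#.# -> #   bit 21 = 1  t=1,i=15
  #.#.. -> .   bit 20 = 0  t=2,i=4
  #..## -> #   bit 19 = 1  t=0,i=8
  #..#. -> #   bit 18 = 1  t=0,i=17
  #...# -> .   bit 17 = 0  t=1,i=1
  #.... -> .   bit 16 = 0  t=1,i=5
  .#### -> .   bit 15 = 0  t=0,i=4
  .###. -> #   bit 14 = 1  t=0,i=10
  .##.# -> .   bit 13 = 0  t=0,i=1
  .##.. -> #   bit 12 = 1  t=0,i=15
  .#.## -> #   bit 11 = 1  t=0,i=19
  .#.#. -> #   bit 10 = 1  t=1,i=14
  .#..# -> #   bit 9 = 1  t=2,i=5
  .#... -> #   bit 8 = 1  t=1,i=4
  ..### -> #   bit 7 = 1  t=0,i=9
  ..##. -> .   bit 6 = 0  t=0,i=14
  ..#.# -> #   bit 5 = 1  t=0,i=18
  ..#.. -> .   bit 4 = 0  t=1,i=3
  ...## -> #   bit 3 = 1  t=1,i=7
  ...#. -> #   bit 2 = 1  t=1,i=2
  ....# -> .   bit 1 = 0  t=1,i=6
  ..... -> #   bit 0 = 1  t=3,i=15
  bits 00000101101011000101111110101101 = 95182765

95182765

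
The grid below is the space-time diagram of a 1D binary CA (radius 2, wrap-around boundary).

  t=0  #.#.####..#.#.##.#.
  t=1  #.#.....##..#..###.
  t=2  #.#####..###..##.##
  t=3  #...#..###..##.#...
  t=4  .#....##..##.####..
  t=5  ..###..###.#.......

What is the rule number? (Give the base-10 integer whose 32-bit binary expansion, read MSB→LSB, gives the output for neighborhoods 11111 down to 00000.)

2789028227

  #####|#  b31=1 t=2,i=4
  ####.|.  b30=0 t=0,i=6
  ###.#|#  b29=1 t=1,i=17
  ###..|.  b28=0 t=0,i=7
  ##.##|.  b27=0 t=2,i=1
  ##.#.|#  b26=1 t=0,i=16
  ##..#|#  b25=1 t=0,i=8
  ##...|.  b24=0 t=4,i=17
  #.###|.  b23=0 t=0,i=4
  #.##.|.  b22=0 t=0,i=14
  #.#.#|#  b21=1 t=0,i=0
  #.#..|#  b20=1 t=1,i=2
  #..##|#  b19=1 t=1,i=14
  #..#.|#  b18=1 t=0,i=9
  #...#|.  b17=0 t=3,i=2
  #....|#  b16=1 t=1,i=4
  .####|.  b15=0 t=0,i=5
  .###.|.  b14=0 t=1,i=16
  .##.#|#  b13=1 t=0,i=15
  .##..|#  b12=1 t=1,i=9
  .#.##|.  b11=0 t=0,i=3
  .#.#.|.  b10=0 t=0,i=1
  .#..#|.  b9=0 t=1,i=13
  .#...|#  b8=1 t=1,i=3
  ..###|#  b7=1 t=1,i=15
  ..##.|.  b6=0 t=1,i=8
  ..#.#|.  b5=0 t=0,i=10
  ..#..|.  b4=0 t=1,i=12
  ...##|.  b3=0 t=1,i=7
  ...#.|.  b2=0 t=3,i=3
  ....#|#  b1=1 t=1,i=6
  .....|#  b0=1 t=1,i=5
  bits 10100110001111010011000110000011 = 2789028227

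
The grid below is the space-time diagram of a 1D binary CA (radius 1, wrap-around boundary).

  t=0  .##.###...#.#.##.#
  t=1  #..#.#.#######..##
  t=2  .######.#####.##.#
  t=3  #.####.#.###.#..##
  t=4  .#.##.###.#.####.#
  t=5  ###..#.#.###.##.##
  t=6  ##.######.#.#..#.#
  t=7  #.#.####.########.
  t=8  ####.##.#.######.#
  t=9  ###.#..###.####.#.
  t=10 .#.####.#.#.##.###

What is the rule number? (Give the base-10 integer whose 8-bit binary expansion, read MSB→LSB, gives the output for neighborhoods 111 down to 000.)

183

  [7] ### => #  t=0,i=5
  [6] ##. => .  t=0,i=2
  [5] #.# => #  t=0,i=0
  [4] #.. => #  t=0,i=7
  [3] .## => .  t=0,i=1
  [2] .#. => #  t=0,i=10
  [1] ..# => #  t=0,i=9
  [0] ... => #  t=0,i=8
  bits 10110111 = 183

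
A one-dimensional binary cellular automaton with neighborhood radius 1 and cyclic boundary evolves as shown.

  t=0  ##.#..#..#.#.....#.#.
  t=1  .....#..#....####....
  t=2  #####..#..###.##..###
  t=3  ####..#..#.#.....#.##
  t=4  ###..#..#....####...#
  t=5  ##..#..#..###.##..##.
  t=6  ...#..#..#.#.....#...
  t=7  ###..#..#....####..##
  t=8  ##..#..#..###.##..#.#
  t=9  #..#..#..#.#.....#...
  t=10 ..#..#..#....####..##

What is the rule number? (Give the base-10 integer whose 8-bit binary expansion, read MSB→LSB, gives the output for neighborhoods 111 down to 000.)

131

  ###|#  b7=1 t=1,i=14
  ##.|.  b6=0 t=0,i=1
  #.#|.  b5=0 t=0,i=2
  #..|.  b4=0 t=0,i=4
  .##|.  b3=0 t=0,i=0
  .#.|.  b2=0 t=0,i=3
  ..#|#  b1=1 t=0,i=5
  ...|#  b0=1 t=0,i=13
  bits 10000011 = 131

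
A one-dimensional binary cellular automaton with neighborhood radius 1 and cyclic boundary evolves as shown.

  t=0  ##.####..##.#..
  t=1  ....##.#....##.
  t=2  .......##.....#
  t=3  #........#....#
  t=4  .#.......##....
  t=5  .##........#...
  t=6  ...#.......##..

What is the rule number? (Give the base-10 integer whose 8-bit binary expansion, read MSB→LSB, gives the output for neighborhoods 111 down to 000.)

148

  nb ###: next=#  (t=0,i=4, bit7=1)
  nb ##.: next=.  (t=0,i=1, bit6=0)
  nb #.#: next=.  (t=0,i=2, bit5=0)
  nb #..: next=#  (t=0,i=7, bit4=1)
  nb .##: next=.  (t=0,i=0, bit3=0)
  nb .#.: next=#  (t=0,i=12, bit2=1)
  nb ..#: next=.  (t=0,i=8, bit1=0)
  nb ...: next=.  (t=1,i=0, bit0=0)
  bits 10010100 = 148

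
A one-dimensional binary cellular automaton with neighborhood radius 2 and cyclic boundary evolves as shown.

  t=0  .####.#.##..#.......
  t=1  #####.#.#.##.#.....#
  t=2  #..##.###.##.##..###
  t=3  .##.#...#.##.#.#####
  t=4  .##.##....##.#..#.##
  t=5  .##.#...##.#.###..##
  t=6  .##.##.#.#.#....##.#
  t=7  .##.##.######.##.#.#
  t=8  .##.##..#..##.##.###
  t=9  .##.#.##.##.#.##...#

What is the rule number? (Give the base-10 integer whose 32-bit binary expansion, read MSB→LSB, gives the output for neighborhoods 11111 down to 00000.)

  [31] ##### => .  t=1,i=1
  [30] ####. => #  t=0,i=3
  [29] ###.# => #  t=0,i=4
  [28] ###.. => .  t=2,i=0
  [27] ##.## => .  t=2,i=5
  [26] ##.#. => .  t=0,i=5
  [25] ##..# => #  t=0,i=10
  [24] ##... => .  t=4,i=6
  [23] #.### => .  t=2,i=6
  [22] #.##. => #  t=0,i=8
  [21] #.#.# => #  t=0,i=6
  [20] #.#.. => #  t=1,i=13
  [19] #..## => #  t=2,i=2
  [18] #..#. => #  t=0,i=11
  [17] #...# => .  t=3,i=6
  [16] #.... => .  t=0,i=14
  [15] .#### => #  t=0,i=2
  [14] .###. => .  t=2,i=7
  [13] .##.# => #  t=1,i=11
  [12] .##.. => .  t=0,i=9
  [11] .#.## => .  t=0,i=7
  [10] .#.#. => #  t=1,i=7
  [9] .#..# => #  t=4,i=14
  [8] .#... => #  t=0,i=13
  [7] ..### => #  t=0,i=1
  [6] ..##. => .  t=2,i=3
  [5] ..#.# => .  t=3,i=8
  [4] ..#.. => .  t=0,i=12
  [3] ...## => #  t=0,i=0
  [2] ...#. => .  t=3,i=7
  [1] ....# => #  t=0,i=19
  [0] ..... => .  t=0,i=15
  bits 01100010011111001010011110001010 = 1652336522

1652336522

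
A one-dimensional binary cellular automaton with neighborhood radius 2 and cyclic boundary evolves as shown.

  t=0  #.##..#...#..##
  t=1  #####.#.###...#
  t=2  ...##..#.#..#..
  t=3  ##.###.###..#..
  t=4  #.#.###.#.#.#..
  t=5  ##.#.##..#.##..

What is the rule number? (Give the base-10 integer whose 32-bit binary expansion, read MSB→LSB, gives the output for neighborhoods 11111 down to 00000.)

1783782519

  [31] ##### => .  t=1,i=1
  [30] ####. => #  t=1,i=3
  [29] ###.# => #  t=0,i=0
  [28] ###.. => .  t=1,i=10
  [27] ##.## => #  t=0,i=1
  [26] ##.#. => .  t=1,i=5
  [25] ##..# => #  t=0,i=4
  [24] ##... => .  t=1,i=11
  [23] #.### => .  t=1,i=8
  [22] #.##. => #  t=0,i=2
  [21] #.#.# => .  t=1,i=6
  [20] #.#.. => #  t=2,i=9
  [19] #..## => .  t=0,i=12
  [18] #..#. => .  t=0,i=5
  [17] #...# => #  t=0,i=8
  [16] #.... => .  t=2,i=14
  [15] .#### => .  t=1,i=0
  [14] .###. => #  t=0,i=14
  [13] .##.# => .  t=3,i=1
  [12] .##.. => #  t=0,i=3
  [11] .#.## => #  t=1,i=7
  [10] .#.#. => #  t=2,i=8
  [9] .#..# => .  t=0,i=11
  [8] .#... => .  t=0,i=7
  [7] ..### => .  t=0,i=13
  [6] ..##. => #  t=2,i=3
  [5] ..#.# => #  t=2,i=7
  [4] ..#.. => #  t=0,i=6
  [3] ...## => .  t=1,i=13
  [2] ...#. => #  t=0,i=9
  [1] ....# => #  t=2,i=1
  [0] ..... => #  t=2,i=0
  bits 01101010010100100101110001110111 = 1783782519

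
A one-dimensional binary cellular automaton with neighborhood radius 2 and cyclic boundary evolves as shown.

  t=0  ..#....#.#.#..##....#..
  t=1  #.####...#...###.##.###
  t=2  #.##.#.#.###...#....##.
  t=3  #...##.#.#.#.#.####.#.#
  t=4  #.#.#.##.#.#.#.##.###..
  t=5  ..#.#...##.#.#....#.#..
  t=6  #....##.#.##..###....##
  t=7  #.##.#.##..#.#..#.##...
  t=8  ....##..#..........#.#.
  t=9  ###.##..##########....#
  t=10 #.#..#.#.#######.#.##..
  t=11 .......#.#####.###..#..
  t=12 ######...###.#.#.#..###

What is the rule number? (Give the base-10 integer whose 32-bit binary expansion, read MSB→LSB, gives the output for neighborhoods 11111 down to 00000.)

  #####|#  b31=1 t=9,i=10
  ####.|.  b30=0 t=1,i=4
  ###.#|#  b29=1 t=1,i=0
  ###..|#  b28=1 t=1,i=5
  ##.##|.  b27=0 t=1,i=1
  ##.#.|#  b26=1 t=2,i=4
  ##..#|.  b25=0 t=4,i=21
  ##...|.  b24=0 t=0,i=16
  #.###|#  b23=1 t=1,i=2
  #.##.|.  b22=0 t=1,i=17
  #.#.#|#  b21=1 t=0,i=9
  #.#..|.  b20=0 t=0,i=11
  #..##|#  b19=1 t=0,i=13
  #..#.|.  b18=0 t=4,i=22
  #...#|#  b17=1 t=1,i=7
  #....|#  b16=1 t=0,i=4
  .####|#  b15=1 t=1,i=3
  .###.|.  b14=0 t=1,i=14
  .##.#|.  b13=0 t=1,i=18
  .##..|#  b12=1 t=0,i=15
  .#.##|.  b11=0 t=2,i=1
  .#.#.|.  b10=0 t=0,i=8
  .#..#|.  b9=0 t=0,i=12
  .#...|#  b8=1 t=0,i=3
  ..###|.  b7=0 t=1,i=13
  ..##.|#  b6=1 t=0,i=14
  ..#.#|.  b5=0 t=0,i=7
  ..#..|#  b4=1 t=0,i=2
  ...##|.  b3=0 t=1,i=12
  ...#.|.  b2=0 t=0,i=1
  ....#|#  b1=1 t=0,i=0
  .....|#  b0=1 t=8,i=1
  bits 10110100101010111001000101010011 = 3031142739

3031142739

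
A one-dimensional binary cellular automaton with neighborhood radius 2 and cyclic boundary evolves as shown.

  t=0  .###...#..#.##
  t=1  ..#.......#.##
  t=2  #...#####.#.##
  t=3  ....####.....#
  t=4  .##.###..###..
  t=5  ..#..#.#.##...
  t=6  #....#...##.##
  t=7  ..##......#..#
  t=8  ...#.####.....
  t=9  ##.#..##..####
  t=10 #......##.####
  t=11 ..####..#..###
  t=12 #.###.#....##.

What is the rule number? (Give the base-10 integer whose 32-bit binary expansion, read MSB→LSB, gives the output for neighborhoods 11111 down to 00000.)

  ##### -> #   bit 31 = 1  t=2,i=6
  ####. -> #   bit 30 = 1  t=2,i=7
  ###.# -> .   bit 29 = 0  t=2,i=8
  ###.. -> .   bit 28 = 0  t=0,i=3
  ##.## -> .   bit 27 = 0  t=0,i=0
  ##.#. -> .   bit 26 = 0  t=2,i=9
  ##..# -> #   bit 25 = 1  t=1,i=0
  ##... -> .   bit 24 = 0  t=0,i=4
  #.### -> .   bit 23 = 0  t=0,i=1
  #.##. -> #   bit 22 = 1  t=0,i=12
  #.#.# -> .   bit 21 = 0  t=2,i=10
  #.#.. -> .   bit 20 = 0  t=9,i=3
  #..## -> .   bit 19 = 0  t=4,i=8
  #..#. -> .   bit 18 = 0  t=0,i=9
  #...# -> .   bit 17 = 0  t=0,i=5
  #.... -> #   bit 16 = 1  t=1,i=4
  .#### -> #   bit 15 = 1  t=2,i=5
  .###. -> #   bit 14 = 1  t=0,i=2
  .##.# -> #   bit 13 = 1  t=0,i=13
  .##.. -> #   bit 12 = 1  t=1,i=13
  .#.## -> .   bit 11 = 0  t=0,i=11
  .#.#. -> .   bit 10 = 0  t=5,i=6
  .#..# -> .   bit 9 = 0  t=0,i=8
  .#... -> .   bit 8 = 0  t=1,i=3
  ..### -> #   bit 7 = 1  t=2,i=4
  ..##. -> .   bit 6 = 0  t=4,i=1
  ..#.# -> #   bit 5 = 1  t=0,i=10
  ..#.. -> .   bit 4 = 0  t=0,i=7
  ...## -> .   bit 3 = 0  t=2,i=3
  ...#. -> .   bit 2 = 0  t=0,i=6
  ....# -> #   bit 1 = 1  t=1,i=8
  ..... -> #   bit 0 = 1  t=1,i=5
  bits 11000010010000011111000010100011 = 3259101347

3259101347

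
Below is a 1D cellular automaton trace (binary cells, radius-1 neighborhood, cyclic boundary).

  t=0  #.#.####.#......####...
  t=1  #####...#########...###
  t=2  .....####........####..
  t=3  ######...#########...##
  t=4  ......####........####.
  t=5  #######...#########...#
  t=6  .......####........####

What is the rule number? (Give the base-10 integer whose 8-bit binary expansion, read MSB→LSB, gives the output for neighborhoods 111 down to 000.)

63

  ### -> .   bit 7 = 0  t=0,i=5
  ##. -> .   bit 6 = 0  t=0,i=7
  #.# -> #   bit 5 = 1  t=0,i=1
  #.. -> #   bit 4 = 1  t=0,i=10
  .## -> #   bit 3 = 1  t=0,i=4
  .#. -> #   bit 2 = 1  t=0,i=0
  ..# -> #   bit 1 = 1  t=0,i=15
  ... -> #   bit 0 = 1  t=0,i=11
  bits 00111111 = 63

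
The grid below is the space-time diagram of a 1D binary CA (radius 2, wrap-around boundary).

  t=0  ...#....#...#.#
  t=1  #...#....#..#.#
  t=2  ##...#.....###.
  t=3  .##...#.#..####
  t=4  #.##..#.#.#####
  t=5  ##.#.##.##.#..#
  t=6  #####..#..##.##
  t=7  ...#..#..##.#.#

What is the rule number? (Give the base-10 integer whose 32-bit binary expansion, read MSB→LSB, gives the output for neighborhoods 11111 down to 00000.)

  nb #####: next=.  (t=4,i=12, bit31=0)
  nb ####.: next=#  (t=3,i=13, bit30=1)
  nb ###.#: next=#  (t=2,i=13, bit29=1)
  nb ###..: next=.  (t=6,i=4, bit28=0)
  nb ##.##: next=#  (t=2,i=14, bit27=1)
  nb ##.#.: next=#  (t=5,i=2, bit26=1)
  nb ##..#: next=.  (t=4,i=4, bit25=0)
  nb ##...: next=#  (t=1,i=1, bit24=1)
  nb #.###: next=.  (t=4,i=10, bit23=0)
  nb #.##.: next=.  (t=1,i=14, bit22=0)
  nb #.#.#: next=#  (t=4,i=8, bit21=1)
  nb #.#..: next=#  (t=0,i=14, bit20=1)
  nb #..##: next=#  (t=3,i=10, bit19=1)
  nb #..#.: next=#  (t=1,i=11, bit18=1)
  nb #...#: next=.  (t=0,i=1, bit17=0)
  nb #....: next=.  (t=0,i=5, bit16=0)
  nb .####: next=#  (t=3,i=12, bit15=1)
  nb .###.: next=#  (t=2,i=12, bit14=1)
  nb .##.#: next=.  (t=5,i=6, bit13=0)
  nb .##..: next=#  (t=1,i=0, bit12=1)
  nb .#.##: next=#  (t=1,i=13, bit11=1)
  nb .#.#.: next=.  (t=0,i=13, bit10=0)
  nb .#..#: next=.  (t=1,i=10, bit9=0)
  nb .#...: next=#  (t=0,i=0, bit8=1)
  nb ..###: next=#  (t=2,i=11, bit7=1)
  nb ..##.: next=#  (t=6,i=10, bit6=1)
  nb ..#.#: next=#  (t=0,i=12, bit5=1)
  nb ..#..: next=.  (t=0,i=3, bit4=0)
  nb ...##: next=.  (t=2,i=10, bit3=0)
  nb ...#.: next=.  (t=0,i=2, bit2=0)
  nb ....#: next=.  (t=0,i=6, bit1=0)
  nb .....: next=#  (t=2,i=8, bit0=1)
  bits 01101101001111001101100111100001 = 1832704481

1832704481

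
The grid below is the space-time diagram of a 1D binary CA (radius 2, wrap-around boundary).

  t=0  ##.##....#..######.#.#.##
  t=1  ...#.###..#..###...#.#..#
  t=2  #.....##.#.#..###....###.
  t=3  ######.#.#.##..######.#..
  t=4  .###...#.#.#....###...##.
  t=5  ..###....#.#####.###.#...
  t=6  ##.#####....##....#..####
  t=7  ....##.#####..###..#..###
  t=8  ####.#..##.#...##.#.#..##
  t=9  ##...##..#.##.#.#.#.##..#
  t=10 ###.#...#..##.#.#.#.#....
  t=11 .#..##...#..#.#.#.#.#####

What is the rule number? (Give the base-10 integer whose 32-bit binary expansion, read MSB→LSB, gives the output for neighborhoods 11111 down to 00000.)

  [31] ##### => #  t=0,i=14
  [30] ####. => .  t=0,i=0
  [29] ###.# => .  t=0,i=1
  [28] ###.. => #  t=1,i=7
  [27] ##.## => .  t=0,i=2
  [26] ##.#. => .  t=0,i=18
  [25] ##..# => .  t=1,i=8
  [24] ##... => #  t=0,i=5
  [23] #.### => .  t=0,i=23
  [22] #.##. => #  t=0,i=3
  [21] #.#.# => #  t=0,i=19
  [20] #.#.. => #  t=1,i=21
  [19] #..## => .  t=0,i=11
  [18] #..#. => #  t=1,i=9
  [17] #...# => .  t=1,i=1
  [16] #.... => #  t=0,i=6
  [15] .#### => #  t=0,i=13
  [14] .###. => #  t=1,i=6
  [13] .##.# => #  t=2,i=7
  [12] .##.. => .  t=0,i=4
  [11] .#.## => .  t=0,i=22
  [10] .#.#. => .  t=0,i=20
  [9] .#..# => #  t=0,i=10
  [8] .#... => #  t=1,i=0
  [7] ..### => .  t=0,i=12
  [6] ..##. => .  t=2,i=6
  [5] ..#.# => .  t=1,i=3
  [4] ..#.. => .  t=0,i=9
  [3] ...## => #  t=2,i=5
  [2] ...#. => .  t=0,i=8
  [1] ....# => #  t=0,i=7
  [0] ..... => #  t=2,i=3
  bits 10010001011101011110001100001011 = 2440422155

2440422155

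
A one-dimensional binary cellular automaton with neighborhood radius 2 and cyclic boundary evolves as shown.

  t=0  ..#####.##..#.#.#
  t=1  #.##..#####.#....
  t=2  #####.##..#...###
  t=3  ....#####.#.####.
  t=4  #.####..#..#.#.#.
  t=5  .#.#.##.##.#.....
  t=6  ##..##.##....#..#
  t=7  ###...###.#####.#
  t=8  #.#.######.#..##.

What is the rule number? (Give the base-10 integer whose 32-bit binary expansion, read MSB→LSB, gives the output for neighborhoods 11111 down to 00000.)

  #####|.  b31=0 t=0,i=4
  ####.|.  b30=0 t=0,i=5
  ###.#|#  b29=1 t=0,i=6
  ###..|#  b28=1 t=3,i=15
  ##.##|#  b27=1 t=0,i=7
  ##.#.|.  b26=0 t=1,i=11
  ##..#|#  b25=1 t=0,i=10
  ##...|.  b24=0 t=3,i=16
  #.###|.  b23=0 t=3,i=12
  #.##.|#  b22=1 t=0,i=8
  #.#.#|.  b21=0 t=0,i=14
  #.#..|.  b20=0 t=0,i=16
  #..##|.  b19=0 t=0,i=1
  #..#.|.  b18=0 t=0,i=11
  #...#|#  b17=1 t=2,i=12
  #....|#  b16=1 t=1,i=14
  .####|#  b15=1 t=0,i=3
  .###.|#  b14=1 t=6,i=0
  .##.#|.  b13=0 t=5,i=6
  .##..|#  b12=1 t=0,i=9
  .#.##|#  b11=1 t=1,i=1
  .#.#.|.  b10=0 t=0,i=13
  .#..#|#  b9=1 t=0,i=0
  .#...|.  b8=0 t=1,i=13
  ..###|#  b7=1 t=0,i=2
  ..##.|.  b6=0 t=6,i=4
  ..#.#|#  b5=1 t=0,i=12
  ..#..|#  b4=1 t=2,i=10
  ...##|#  b3=1 t=2,i=13
  ...#.|#  b2=1 t=1,i=16
  ....#|#  b1=1 t=1,i=15
  .....|.  b0=0 t=3,i=1
  bits 00111010010000111101101010111110 = 977525438

977525438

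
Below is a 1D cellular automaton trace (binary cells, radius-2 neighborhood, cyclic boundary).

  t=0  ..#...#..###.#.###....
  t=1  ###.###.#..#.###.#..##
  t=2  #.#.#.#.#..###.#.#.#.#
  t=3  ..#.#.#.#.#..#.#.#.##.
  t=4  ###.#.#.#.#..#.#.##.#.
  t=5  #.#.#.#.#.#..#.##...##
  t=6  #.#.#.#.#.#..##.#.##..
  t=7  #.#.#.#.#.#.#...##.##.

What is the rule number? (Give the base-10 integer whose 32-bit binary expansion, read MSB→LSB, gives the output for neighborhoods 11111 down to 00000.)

2998573119

  nb #####: next=#  (t=1,i=0, bit31=1)
  nb ####.: next=.  (t=1,i=1, bit30=0)
  nb ###.#: next=#  (t=0,i=11, bit29=1)
  nb ###..: next=#  (t=0,i=17, bit28=1)
  nb ##.##: next=.  (t=1,i=3, bit27=0)
  nb ##.#.: next=.  (t=0,i=12, bit26=0)
  nb ##..#: next=#  (t=6,i=20, bit25=1)
  nb ##...: next=.  (t=0,i=18, bit24=0)
  nb #.###: next=#  (t=0,i=15, bit23=1)
  nb #.##.: next=.  (t=2,i=21, bit22=0)
  nb #.#.#: next=#  (t=0,i=13, bit21=1)
  nb #.#..: next=#  (t=1,i=8, bit20=1)
  nb #..##: next=#  (t=0,i=8, bit19=1)
  nb #..#.: next=.  (t=1,i=10, bit18=0)
  nb #...#: next=#  (t=0,i=4, bit17=1)
  nb #....: next=.  (t=0,i=19, bit16=0)
  nb .####: next=#  (t=1,i=21, bit15=1)
  nb .###.: next=.  (t=0,i=10, bit14=0)
  nb .##.#: next=.  (t=2,i=0, bit13=0)
  nb .##..: next=#  (t=3,i=20, bit12=1)
  nb .#.##: next=#  (t=0,i=14, bit11=1)
  nb .#.#.: next=.  (t=2,i=3, bit10=0)
  nb .#..#: next=.  (t=0,i=7, bit9=0)
  nb .#...: next=.  (t=0,i=3, bit8=0)
  nb ..###: next=.  (t=0,i=9, bit7=0)
  nb ..##.: next=.  (t=6,i=13, bit6=0)
  nb ..#.#: next=#  (t=1,i=11, bit5=1)
  nb ..#..: next=#  (t=0,i=2, bit4=1)
  nb ...##: next=#  (t=5,i=19, bit3=1)
  nb ...#.: next=#  (t=0,i=1, bit2=1)
  nb ....#: next=#  (t=0,i=0, bit1=1)
  nb .....: next=#  (t=0,i=20, bit0=1)
  bits 10110010101110101001100000111111 = 2998573119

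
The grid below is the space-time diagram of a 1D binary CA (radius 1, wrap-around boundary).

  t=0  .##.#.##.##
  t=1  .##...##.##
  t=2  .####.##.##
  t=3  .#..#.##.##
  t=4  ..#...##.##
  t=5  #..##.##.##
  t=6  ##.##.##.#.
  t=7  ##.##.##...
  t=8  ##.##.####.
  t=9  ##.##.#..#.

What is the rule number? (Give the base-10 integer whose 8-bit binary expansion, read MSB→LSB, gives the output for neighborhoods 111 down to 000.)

89

  ###|.  b7=0 t=2,i=2
  ##.|#  b6=1 t=0,i=2
  #.#|.  b5=0 t=0,i=0
  #..|#  b4=1 t=1,i=3
  .##|#  b3=1 t=0,i=1
  .#.|.  b2=0 t=0,i=4
  ..#|.  b1=0 t=1,i=5
  ...|#  b0=1 t=1,i=4
  bits 01011001 = 89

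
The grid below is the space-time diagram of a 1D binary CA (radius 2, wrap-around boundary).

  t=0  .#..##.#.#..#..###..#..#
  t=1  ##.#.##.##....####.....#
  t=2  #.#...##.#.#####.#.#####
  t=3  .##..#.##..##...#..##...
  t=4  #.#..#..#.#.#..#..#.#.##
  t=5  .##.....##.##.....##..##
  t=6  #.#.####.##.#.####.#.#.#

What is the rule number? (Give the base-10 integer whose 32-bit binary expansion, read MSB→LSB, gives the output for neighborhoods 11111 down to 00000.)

479851695

  nb #####: next=.  (t=2,i=13, bit31=0)
  nb ####.: next=.  (t=1,i=16, bit30=0)
  nb ###.#: next=.  (t=1,i=1, bit29=0)
  nb ###..: next=#  (t=0,i=17, bit28=1)
  nb ##.##: next=#  (t=1,i=7, bit27=1)
  nb ##.#.: next=#  (t=0,i=6, bit26=1)
  nb ##..#: next=.  (t=0,i=18, bit25=0)
  nb ##...: next=.  (t=1,i=10, bit24=0)
  nb #.###: next=#  (t=2,i=11, bit23=1)
  nb #.##.: next=.  (t=1,i=5, bit22=0)
  nb #.#.#: next=.  (t=0,i=7, bit21=0)
  nb #.#..: next=#  (t=0,i=1, bit20=1)
  nb #..##: next=#  (t=0,i=3, bit19=1)
  nb #..#.: next=.  (t=0,i=11, bit18=0)
  nb #...#: next=.  (t=2,i=4, bit17=0)
  nb #....: next=#  (t=1,i=11, bit16=1)
  nb .####: next=#  (t=1,i=15, bit15=1)
  nb .###.: next=#  (t=0,i=16, bit14=1)
  nb .##.#: next=#  (t=0,i=5, bit13=1)
  nb .##..: next=#  (t=1,i=9, bit12=1)
  nb .#.##: next=.  (t=1,i=4, bit11=0)
  nb .#.#.: next=#  (t=0,i=0, bit10=1)
  nb .#..#: next=.  (t=0,i=2, bit9=0)
  nb .#...: next=.  (t=2,i=3, bit8=0)
  nb ..###: next=#  (t=0,i=15, bit7=1)
  nb ..##.: next=.  (t=0,i=4, bit6=0)
  nb ..#.#: next=#  (t=0,i=23, bit5=1)
  nb ..#..: next=.  (t=0,i=12, bit4=0)
  nb ...##: next=#  (t=1,i=13, bit3=1)
  nb ...#.: next=#  (t=3,i=15, bit2=1)
  nb ....#: next=#  (t=1,i=12, bit1=1)
  nb .....: next=#  (t=1,i=20, bit0=1)
  bits 00011100100110011111010010101111 = 479851695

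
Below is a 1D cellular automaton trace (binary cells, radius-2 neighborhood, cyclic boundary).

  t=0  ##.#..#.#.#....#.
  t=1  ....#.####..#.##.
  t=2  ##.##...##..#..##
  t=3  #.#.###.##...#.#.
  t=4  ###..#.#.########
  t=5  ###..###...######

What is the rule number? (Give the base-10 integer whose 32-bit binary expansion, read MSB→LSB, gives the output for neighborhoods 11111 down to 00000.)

  ##### -> #   bit 31 = 1  t=4,i=0
  ####. -> #   bit 30 = 1  t=1,i=8
  ###.# -> .   bit 29 = 0  t=2,i=1
  ###.. -> #   bit 28 = 1  t=1,i=9
  ##.## -> #   bit 27 = 1  t=2,i=2
  ##.#. -> .   bit 26 = 0  t=0,i=2
  ##..# -> .   bit 25 = 0  t=1,i=10
  ##... -> #   bit 24 = 1  t=1,i=16
  #.### -> .   bit 23 = 0  t=1,i=6
  #.##. -> .   bit 22 = 0  t=0,i=0
  #.#.# -> #   bit 21 = 1  t=0,i=8
  #.#.. -> .   bit 20 = 0  t=0,i=3
  #..## -> .   bit 19 = 0  t=2,i=14
  #..#. -> .   bit 18 = 0  t=0,i=5
  #...# -> #   bit 17 = 1  t=2,i=6
  #.... -> #   bit 16 = 1  t=0,i=12
  .#### -> .   bit 15 = 0  t=1,i=7
  .###. -> #   bit 14 = 1  t=3,i=5
  .##.# -> .   bit 13 = 0  t=0,i=1
  .##.. -> #   bit 12 = 1  t=1,i=15
  .#.## -> .   bit 11 = 0  t=0,i=16
  .#.#. -> #   bit 10 = 1  t=0,i=7
  .#..# -> #   bit 9 = 1  t=0,i=4
  .#... -> .   bit 8 = 0  t=0,i=11
  ..### -> #   bit 7 = 1  t=2,i=15
  ..##. -> #   bit 6 = 1  t=2,i=8
  ..#.# -> #   bit 5 = 1  t=0,i=6
  ..#.. -> .   bit 4 = 0  t=2,i=12
  ...## -> .   bit 3 = 0  t=2,i=7
  ...#. -> #   bit 2 = 1  t=0,i=14
  ....# -> .   bit 1 = 0  t=0,i=13
  ..... -> #   bit 0 = 1  t=1,i=1
  bits 11011001001000110101011011100101 = 3642971877

3642971877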